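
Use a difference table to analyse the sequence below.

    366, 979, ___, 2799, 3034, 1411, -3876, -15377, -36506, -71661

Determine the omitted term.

Using the last 7 terms:
D1: 235, -1623, -5287, -11501, -21129, -35155
D2: -1858, -3664, -6214, -9628, -14026
D3: -1806, -2550, -3414, -4398
D4: -744, -864, -984
D5: -120, -120
Constant fifth difference = -120.
Extend backward: -744 + 120 = -624;  -1806 + 624 = -1182;  -1858 + 1182 = -676;  235 + 676 = 911;  2799 − 911 = 1888

1888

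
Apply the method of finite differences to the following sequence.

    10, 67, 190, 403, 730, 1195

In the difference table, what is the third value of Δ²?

D1: 57, 123, 213, 327, 465
D2: 66, 90, 114, 138
D3: 24, 24, 24

114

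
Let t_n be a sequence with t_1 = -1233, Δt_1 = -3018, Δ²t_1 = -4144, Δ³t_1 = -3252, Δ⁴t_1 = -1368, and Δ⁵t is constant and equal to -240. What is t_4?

Build the table forward from the leading diagonal:
D5: -240  -240  -240  -240
D4: -1368  -1608  -1848  -2088
D3: -3252  -4620  -6228  -8076
D2: -4144  -7396  -12016  -18244
D1: -3018  -7162  -14558  -26574
t: -1233  -4251  -11413  -25971

-25971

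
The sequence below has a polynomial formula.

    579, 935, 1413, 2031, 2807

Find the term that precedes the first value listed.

Δ: 356  478  618  776
Δ²: 122  140  158
Δ³: 18  18
The third differences are constant at 18.
Work back: 122 − 18 = 104;  356 − 104 = 252;  579 − 252 = 327

327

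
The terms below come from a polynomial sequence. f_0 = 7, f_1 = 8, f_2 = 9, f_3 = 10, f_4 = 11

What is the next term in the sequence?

Δ: 1, 1, 1, 1
First differences constant at 1.
11 + 1 = 12

12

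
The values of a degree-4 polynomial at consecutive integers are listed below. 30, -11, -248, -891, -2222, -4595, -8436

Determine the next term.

-14243

Δ: -41  -237  -643  -1331  -2373  -3841
Δ²: -196  -406  -688  -1042  -1468
Δ³: -210  -282  -354  -426
Δ⁴: -72  -72  -72
Fourth differences constant at -72.
-426 − 72 = -498;  -1468 − 498 = -1966;  -3841 − 1966 = -5807;  -8436 − 5807 = -14243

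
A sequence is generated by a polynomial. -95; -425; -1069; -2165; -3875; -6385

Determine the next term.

-9905

First differences: -330  -644  -1096  -1710  -2510
Second differences: -314  -452  -614  -800
Third differences: -138  -162  -186
Fourth differences: -24  -24
Constant fourth difference = -24, so extend:
-186 − 24 = -210;  -800 − 210 = -1010;  -2510 − 1010 = -3520;  -6385 − 3520 = -9905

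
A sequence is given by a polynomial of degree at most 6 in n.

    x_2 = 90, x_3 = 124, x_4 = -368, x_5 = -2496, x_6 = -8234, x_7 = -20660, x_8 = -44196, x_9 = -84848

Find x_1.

16

Δ: 34  -492  -2128  -5738  -12426  -23536  -40652
Δ²: -526  -1636  -3610  -6688  -11110  -17116
Δ³: -1110  -1974  -3078  -4422  -6006
Δ⁴: -864  -1104  -1344  -1584
Δ⁵: -240  -240  -240
The fifth differences are constant at -240.
Work back: -864 + 240 = -624;  -1110 + 624 = -486;  -526 + 486 = -40;  34 + 40 = 74;  90 − 74 = 16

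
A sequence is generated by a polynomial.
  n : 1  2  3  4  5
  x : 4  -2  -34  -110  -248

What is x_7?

-6 , -32 , -76 , -138
-26 , -44 , -62
-18 , -18
Third differences constant at -18.
-62 − 18 = -80;  -138 − 80 = -218;  -248 − 218 = -466
-80 − 18 = -98;  -218 − 98 = -316;  -466 − 316 = -782

-782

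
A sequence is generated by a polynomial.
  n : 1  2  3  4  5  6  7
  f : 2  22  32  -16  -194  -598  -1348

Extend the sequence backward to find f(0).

First differences: 20  10  -48  -178  -404  -750
Second differences: -10  -58  -130  -226  -346
Third differences: -48  -72  -96  -120
Fourth differences: -24  -24  -24
The fourth differences are constant at -24.
Work back: -48 + 24 = -24;  -10 + 24 = 14;  20 − 14 = 6;  2 − 6 = -4

-4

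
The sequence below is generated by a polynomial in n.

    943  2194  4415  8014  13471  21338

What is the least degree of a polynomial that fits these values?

Δ: 1251, 2221, 3599, 5457, 7867
Δ²: 970, 1378, 1858, 2410
Δ³: 408, 480, 552
Δ⁴: 72, 72
The fourth differences are constant, so the polynomial has degree 4.

4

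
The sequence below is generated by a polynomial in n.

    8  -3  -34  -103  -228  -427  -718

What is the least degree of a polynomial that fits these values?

3

-11, -31, -69, -125, -199, -291
-20, -38, -56, -74, -92
-18, -18, -18, -18
The third differences are constant, so the polynomial has degree 3.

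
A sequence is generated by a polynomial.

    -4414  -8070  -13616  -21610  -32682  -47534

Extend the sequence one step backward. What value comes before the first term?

First differences: -3656  -5546  -7994  -11072  -14852
Second differences: -1890  -2448  -3078  -3780
Third differences: -558  -630  -702
Fourth differences: -72  -72
The fourth differences are constant at -72.
Work back: -558 + 72 = -486;  -1890 + 486 = -1404;  -3656 + 1404 = -2252;  -4414 + 2252 = -2162

-2162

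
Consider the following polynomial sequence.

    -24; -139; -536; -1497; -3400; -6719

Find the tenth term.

First differences: -115  -397  -961  -1903  -3319
Second differences: -282  -564  -942  -1416
Third differences: -282  -378  -474
Fourth differences: -96  -96
Fourth differences constant at -96.
-474 − 96 = -570;  -1416 − 570 = -1986;  -3319 − 1986 = -5305;  -6719 − 5305 = -12024
-570 − 96 = -666;  -1986 − 666 = -2652;  -5305 − 2652 = -7957;  -12024 − 7957 = -19981
-666 − 96 = -762;  -2652 − 762 = -3414;  -7957 − 3414 = -11371;  -19981 − 11371 = -31352
-762 − 96 = -858;  -3414 − 858 = -4272;  -11371 − 4272 = -15643;  -31352 − 15643 = -46995

-46995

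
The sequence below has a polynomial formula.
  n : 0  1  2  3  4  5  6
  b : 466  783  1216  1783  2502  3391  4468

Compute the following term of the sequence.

317, 433, 567, 719, 889, 1077
116, 134, 152, 170, 188
18, 18, 18, 18
The third differences are constant (18).
188 + 18 = 206;  1077 + 206 = 1283;  4468 + 1283 = 5751

5751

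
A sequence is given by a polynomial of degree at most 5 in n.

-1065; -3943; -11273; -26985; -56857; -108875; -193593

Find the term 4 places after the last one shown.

Δ: -2878  -7330  -15712  -29872  -52018  -84718
Δ²: -4452  -8382  -14160  -22146  -32700
Δ³: -3930  -5778  -7986  -10554
Δ⁴: -1848  -2208  -2568
Δ⁵: -360  -360
Constant fifth difference = -360, so extend:
-2568 − 360 = -2928;  -10554 − 2928 = -13482;  -32700 − 13482 = -46182;  -84718 − 46182 = -130900;  -193593 − 130900 = -324493
-2928 − 360 = -3288;  -13482 − 3288 = -16770;  -46182 − 16770 = -62952;  -130900 − 62952 = -193852;  -324493 − 193852 = -518345
-3288 − 360 = -3648;  -16770 − 3648 = -20418;  -62952 − 20418 = -83370;  -193852 − 83370 = -277222;  -518345 − 277222 = -795567
-3648 − 360 = -4008;  -20418 − 4008 = -24426;  -83370 − 24426 = -107796;  -277222 − 107796 = -385018;  -795567 − 385018 = -1180585

-1180585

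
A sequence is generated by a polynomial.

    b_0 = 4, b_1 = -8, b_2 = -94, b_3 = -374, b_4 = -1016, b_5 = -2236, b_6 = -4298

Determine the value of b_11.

-39838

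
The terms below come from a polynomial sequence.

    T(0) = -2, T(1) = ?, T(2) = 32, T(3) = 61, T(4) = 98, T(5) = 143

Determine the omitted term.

11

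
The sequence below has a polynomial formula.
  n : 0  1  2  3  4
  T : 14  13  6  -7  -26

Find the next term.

-51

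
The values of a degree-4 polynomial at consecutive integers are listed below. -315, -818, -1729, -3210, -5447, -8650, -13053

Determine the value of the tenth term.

-36162

D1: -503, -911, -1481, -2237, -3203, -4403
D2: -408, -570, -756, -966, -1200
D3: -162, -186, -210, -234
D4: -24, -24, -24
The fourth differences are constant (-24).
-234 − 24 = -258;  -1200 − 258 = -1458;  -4403 − 1458 = -5861;  -13053 − 5861 = -18914
-258 − 24 = -282;  -1458 − 282 = -1740;  -5861 − 1740 = -7601;  -18914 − 7601 = -26515
-282 − 24 = -306;  -1740 − 306 = -2046;  -7601 − 2046 = -9647;  -26515 − 9647 = -36162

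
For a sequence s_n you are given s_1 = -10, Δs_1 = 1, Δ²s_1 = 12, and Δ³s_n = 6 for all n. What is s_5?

Build the table forward from the leading diagonal:
Δ³: 6  6  6  6  6
Δ²: 12  18  24  30  36
Δ: 1  13  31  55  85
s: -10  -9  4  35  90

90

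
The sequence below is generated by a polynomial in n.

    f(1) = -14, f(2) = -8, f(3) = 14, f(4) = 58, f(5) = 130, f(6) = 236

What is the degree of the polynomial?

3

6, 22, 44, 72, 106
16, 22, 28, 34
6, 6, 6
The third differences are constant, so the polynomial has degree 3.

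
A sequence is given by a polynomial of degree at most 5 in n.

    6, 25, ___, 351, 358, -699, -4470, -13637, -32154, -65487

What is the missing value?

138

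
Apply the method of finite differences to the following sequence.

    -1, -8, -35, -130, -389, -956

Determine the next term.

-7  -27  -95  -259  -567
-20  -68  -164  -308
-48  -96  -144
-48  -48
Constant fourth difference = -48, so extend:
-144 − 48 = -192;  -308 − 192 = -500;  -567 − 500 = -1067;  -956 − 1067 = -2023

-2023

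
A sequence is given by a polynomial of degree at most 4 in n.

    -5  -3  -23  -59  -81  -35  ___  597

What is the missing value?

157

Using the first 6 terms:
First differences: 2, -20, -36, -22, 46
Second differences: -22, -16, 14, 68
Third differences: 6, 30, 54
Fourth differences: 24, 24
Constant fourth difference = 24.
Extend forward: 54 + 24 = 78;  68 + 78 = 146;  46 + 146 = 192;  -35 + 192 = 157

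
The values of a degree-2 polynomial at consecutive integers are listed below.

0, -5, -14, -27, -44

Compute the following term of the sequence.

Δ: -5, -9, -13, -17
Δ²: -4, -4, -4
Constant second difference = -4, so extend:
-17 − 4 = -21;  -44 − 21 = -65

-65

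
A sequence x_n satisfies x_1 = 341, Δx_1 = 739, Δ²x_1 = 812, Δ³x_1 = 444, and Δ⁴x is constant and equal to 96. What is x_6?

17076

Build the table forward from the leading diagonal:
D4: 96, 96, 96, 96, 96, 96
D3: 444, 540, 636, 732, 828, 924
D2: 812, 1256, 1796, 2432, 3164, 3992
D1: 739, 1551, 2807, 4603, 7035, 10199
x: 341, 1080, 2631, 5438, 10041, 17076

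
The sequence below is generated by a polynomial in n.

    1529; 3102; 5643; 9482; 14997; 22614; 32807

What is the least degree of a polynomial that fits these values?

4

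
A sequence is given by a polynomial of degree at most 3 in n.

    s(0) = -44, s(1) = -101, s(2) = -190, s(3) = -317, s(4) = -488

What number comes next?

-709

D1: -57  -89  -127  -171
D2: -32  -38  -44
D3: -6  -6
The third differences are constant (-6).
-44 − 6 = -50;  -171 − 50 = -221;  -488 − 221 = -709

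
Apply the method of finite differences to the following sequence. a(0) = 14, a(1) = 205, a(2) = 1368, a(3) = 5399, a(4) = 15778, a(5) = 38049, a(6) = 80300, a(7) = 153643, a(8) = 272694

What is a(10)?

191  1163  4031  10379  22271  42251  73343  119051
972  2868  6348  11892  19980  31092  45708
1896  3480  5544  8088  11112  14616
1584  2064  2544  3024  3504
480  480  480  480
Fifth differences constant at 480.
3504 + 480 = 3984;  14616 + 3984 = 18600;  45708 + 18600 = 64308;  119051 + 64308 = 183359;  272694 + 183359 = 456053
3984 + 480 = 4464;  18600 + 4464 = 23064;  64308 + 23064 = 87372;  183359 + 87372 = 270731;  456053 + 270731 = 726784

726784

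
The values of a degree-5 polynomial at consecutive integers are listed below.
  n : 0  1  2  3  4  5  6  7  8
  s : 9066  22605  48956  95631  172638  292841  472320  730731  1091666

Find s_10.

2237316

13539, 26351, 46675, 77007, 120203, 179479, 258411, 360935
12812, 20324, 30332, 43196, 59276, 78932, 102524
7512, 10008, 12864, 16080, 19656, 23592
2496, 2856, 3216, 3576, 3936
360, 360, 360, 360
Constant fifth difference = 360, so extend:
3936 + 360 = 4296;  23592 + 4296 = 27888;  102524 + 27888 = 130412;  360935 + 130412 = 491347;  1091666 + 491347 = 1583013
4296 + 360 = 4656;  27888 + 4656 = 32544;  130412 + 32544 = 162956;  491347 + 162956 = 654303;  1583013 + 654303 = 2237316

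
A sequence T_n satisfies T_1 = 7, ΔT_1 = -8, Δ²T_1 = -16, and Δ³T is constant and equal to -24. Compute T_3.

Build the table forward from the leading diagonal:
Third differences: -24  -24  -24
Second differences: -16  -40  -64
First differences: -8  -24  -64
T: 7  -1  -25

-25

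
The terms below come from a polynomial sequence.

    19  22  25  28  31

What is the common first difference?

3

D1: 3, 3, 3, 3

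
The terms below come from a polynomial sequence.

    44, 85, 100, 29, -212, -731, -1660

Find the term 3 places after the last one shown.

First differences: 41, 15, -71, -241, -519, -929
Second differences: -26, -86, -170, -278, -410
Third differences: -60, -84, -108, -132
Fourth differences: -24, -24, -24
Fourth differences constant at -24.
-132 − 24 = -156;  -410 − 156 = -566;  -929 − 566 = -1495;  -1660 − 1495 = -3155
-156 − 24 = -180;  -566 − 180 = -746;  -1495 − 746 = -2241;  -3155 − 2241 = -5396
-180 − 24 = -204;  -746 − 204 = -950;  -2241 − 950 = -3191;  -5396 − 3191 = -8587

-8587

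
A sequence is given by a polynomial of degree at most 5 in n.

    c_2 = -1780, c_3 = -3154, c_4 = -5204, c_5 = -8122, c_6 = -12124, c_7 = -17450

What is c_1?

Δ: -1374  -2050  -2918  -4002  -5326
Δ²: -676  -868  -1084  -1324
Δ³: -192  -216  -240
Δ⁴: -24  -24
The fourth differences are constant at -24.
Work back: -192 + 24 = -168;  -676 + 168 = -508;  -1374 + 508 = -866;  -1780 + 866 = -914

-914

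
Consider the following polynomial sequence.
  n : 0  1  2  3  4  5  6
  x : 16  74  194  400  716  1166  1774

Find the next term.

2564

D1: 58 , 120 , 206 , 316 , 450 , 608
D2: 62 , 86 , 110 , 134 , 158
D3: 24 , 24 , 24 , 24
Constant third difference = 24, so extend:
158 + 24 = 182;  608 + 182 = 790;  1774 + 790 = 2564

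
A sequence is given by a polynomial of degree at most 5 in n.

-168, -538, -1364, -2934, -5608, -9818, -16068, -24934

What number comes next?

-37064

Δ: -370 , -826 , -1570 , -2674 , -4210 , -6250 , -8866
Δ²: -456 , -744 , -1104 , -1536 , -2040 , -2616
Δ³: -288 , -360 , -432 , -504 , -576
Δ⁴: -72 , -72 , -72 , -72
Fourth differences constant at -72.
-576 − 72 = -648;  -2616 − 648 = -3264;  -8866 − 3264 = -12130;  -24934 − 12130 = -37064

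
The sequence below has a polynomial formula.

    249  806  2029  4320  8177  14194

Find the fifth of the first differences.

6017

First differences: 557, 1223, 2291, 3857, 6017
Second differences: 666, 1068, 1566, 2160
Third differences: 402, 498, 594
Fourth differences: 96, 96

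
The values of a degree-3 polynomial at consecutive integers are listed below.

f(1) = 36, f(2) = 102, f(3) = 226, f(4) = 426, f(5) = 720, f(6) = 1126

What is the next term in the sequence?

1662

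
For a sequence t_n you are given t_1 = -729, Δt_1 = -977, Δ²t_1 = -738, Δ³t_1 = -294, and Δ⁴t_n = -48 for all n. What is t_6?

-16174

Build the table forward from the leading diagonal:
Fourth differences: -48  -48  -48  -48  -48  -48
Third differences: -294  -342  -390  -438  -486  -534
Second differences: -738  -1032  -1374  -1764  -2202  -2688
First differences: -977  -1715  -2747  -4121  -5885  -8087
t: -729  -1706  -3421  -6168  -10289  -16174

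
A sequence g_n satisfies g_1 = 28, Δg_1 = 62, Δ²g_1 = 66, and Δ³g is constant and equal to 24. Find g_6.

1238

Build the table forward from the leading diagonal:
D3: 24  24  24  24  24  24
D2: 66  90  114  138  162  186
D1: 62  128  218  332  470  632
g: 28  90  218  436  768  1238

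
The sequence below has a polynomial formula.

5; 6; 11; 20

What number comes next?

33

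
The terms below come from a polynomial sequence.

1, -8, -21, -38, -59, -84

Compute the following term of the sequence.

-113

Δ: -9 , -13 , -17 , -21 , -25
Δ²: -4 , -4 , -4 , -4
The second differences are constant (-4).
-25 − 4 = -29;  -84 − 29 = -113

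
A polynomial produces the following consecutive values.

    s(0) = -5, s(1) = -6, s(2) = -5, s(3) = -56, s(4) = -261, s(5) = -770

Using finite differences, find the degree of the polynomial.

Δ: -1, 1, -51, -205, -509
Δ²: 2, -52, -154, -304
Δ³: -54, -102, -150
Δ⁴: -48, -48
The fourth differences are constant, so the polynomial has degree 4.

4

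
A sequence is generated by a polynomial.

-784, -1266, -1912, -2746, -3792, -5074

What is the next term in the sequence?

Δ: -482  -646  -834  -1046  -1282
Δ²: -164  -188  -212  -236
Δ³: -24  -24  -24
The third differences are constant (-24).
-236 − 24 = -260;  -1282 − 260 = -1542;  -5074 − 1542 = -6616

-6616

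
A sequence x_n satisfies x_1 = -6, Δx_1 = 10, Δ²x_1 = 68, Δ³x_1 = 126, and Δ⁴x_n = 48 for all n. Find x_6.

Build the table forward from the leading diagonal:
D4: 48, 48, 48, 48, 48, 48
D3: 126, 174, 222, 270, 318, 366
D2: 68, 194, 368, 590, 860, 1178
D1: 10, 78, 272, 640, 1230, 2090
x: -6, 4, 82, 354, 994, 2224

2224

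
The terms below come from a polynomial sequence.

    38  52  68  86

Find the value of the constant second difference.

2

First differences: 14, 16, 18
Second differences: 2, 2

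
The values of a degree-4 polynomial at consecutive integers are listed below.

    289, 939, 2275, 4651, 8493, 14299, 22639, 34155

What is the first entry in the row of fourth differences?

D1: 650, 1336, 2376, 3842, 5806, 8340, 11516
D2: 686, 1040, 1466, 1964, 2534, 3176
D3: 354, 426, 498, 570, 642
D4: 72, 72, 72, 72

72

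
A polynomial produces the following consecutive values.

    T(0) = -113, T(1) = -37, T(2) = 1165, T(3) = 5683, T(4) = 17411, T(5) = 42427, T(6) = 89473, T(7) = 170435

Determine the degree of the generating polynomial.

76, 1202, 4518, 11728, 25016, 47046, 80962
1126, 3316, 7210, 13288, 22030, 33916
2190, 3894, 6078, 8742, 11886
1704, 2184, 2664, 3144
480, 480, 480
The fifth differences are constant, so the polynomial has degree 5.

5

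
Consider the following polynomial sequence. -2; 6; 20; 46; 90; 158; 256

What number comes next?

Δ: 8, 14, 26, 44, 68, 98
Δ²: 6, 12, 18, 24, 30
Δ³: 6, 6, 6, 6
The third differences are constant (6).
30 + 6 = 36;  98 + 36 = 134;  256 + 134 = 390

390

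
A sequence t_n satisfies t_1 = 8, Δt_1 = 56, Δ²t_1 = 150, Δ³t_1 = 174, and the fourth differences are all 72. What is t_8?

Build the table forward from the leading diagonal:
D4: 72, 72, 72, 72, 72, 72, 72, 72
D3: 174, 246, 318, 390, 462, 534, 606, 678
D2: 150, 324, 570, 888, 1278, 1740, 2274, 2880
D1: 56, 206, 530, 1100, 1988, 3266, 5006, 7280
t: 8, 64, 270, 800, 1900, 3888, 7154, 12160

12160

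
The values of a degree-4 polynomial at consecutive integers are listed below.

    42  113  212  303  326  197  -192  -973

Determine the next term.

D1: 71  99  91  23  -129  -389  -781
D2: 28  -8  -68  -152  -260  -392
D3: -36  -60  -84  -108  -132
D4: -24  -24  -24  -24
The fourth differences are constant (-24).
-132 − 24 = -156;  -392 − 156 = -548;  -781 − 548 = -1329;  -973 − 1329 = -2302

-2302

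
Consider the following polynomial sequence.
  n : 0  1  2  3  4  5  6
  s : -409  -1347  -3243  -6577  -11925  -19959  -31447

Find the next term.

-47253

Δ: -938  -1896  -3334  -5348  -8034  -11488
Δ²: -958  -1438  -2014  -2686  -3454
Δ³: -480  -576  -672  -768
Δ⁴: -96  -96  -96
The fourth differences are constant (-96).
-768 − 96 = -864;  -3454 − 864 = -4318;  -11488 − 4318 = -15806;  -31447 − 15806 = -47253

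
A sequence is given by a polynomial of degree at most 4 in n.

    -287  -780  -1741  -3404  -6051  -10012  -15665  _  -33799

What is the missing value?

-23436

Using the first 7 terms:
-493  -961  -1663  -2647  -3961  -5653
-468  -702  -984  -1314  -1692
-234  -282  -330  -378
-48  -48  -48
Constant fourth difference = -48.
Extend forward: -378 − 48 = -426;  -1692 − 426 = -2118;  -5653 − 2118 = -7771;  -15665 − 7771 = -23436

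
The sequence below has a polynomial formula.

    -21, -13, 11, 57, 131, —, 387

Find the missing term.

Using the first 5 terms:
8  24  46  74
16  22  28
6  6
Constant third difference = 6.
Extend forward: 28 + 6 = 34;  74 + 34 = 108;  131 + 108 = 239

239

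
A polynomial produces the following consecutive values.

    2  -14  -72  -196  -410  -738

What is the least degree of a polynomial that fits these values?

-16, -58, -124, -214, -328
-42, -66, -90, -114
-24, -24, -24
The third differences are constant, so the polynomial has degree 3.

3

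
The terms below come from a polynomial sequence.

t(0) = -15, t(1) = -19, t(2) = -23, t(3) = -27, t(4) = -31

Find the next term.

First differences: -4 , -4 , -4 , -4
The first differences are constant (-4).
-31 − 4 = -35

-35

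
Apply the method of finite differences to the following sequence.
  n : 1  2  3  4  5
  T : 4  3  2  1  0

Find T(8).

-3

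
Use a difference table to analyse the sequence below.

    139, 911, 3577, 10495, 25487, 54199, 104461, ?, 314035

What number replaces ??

186647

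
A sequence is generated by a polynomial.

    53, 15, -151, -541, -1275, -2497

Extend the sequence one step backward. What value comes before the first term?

Δ: -38  -166  -390  -734  -1222
Δ²: -128  -224  -344  -488
Δ³: -96  -120  -144
Δ⁴: -24  -24
The fourth differences are constant at -24.
Work back: -96 + 24 = -72;  -128 + 72 = -56;  -38 + 56 = 18;  53 − 18 = 35

35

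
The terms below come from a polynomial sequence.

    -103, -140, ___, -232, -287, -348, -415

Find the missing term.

Using the last 4 terms:
First differences: -55, -61, -67
Second differences: -6, -6
Constant second difference = -6.
Extend backward: -55 + 6 = -49;  -232 + 49 = -183

-183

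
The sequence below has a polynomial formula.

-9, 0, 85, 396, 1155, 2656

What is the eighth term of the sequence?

D1: 9, 85, 311, 759, 1501
D2: 76, 226, 448, 742
D3: 150, 222, 294
D4: 72, 72
The fourth differences are constant (72).
294 + 72 = 366;  742 + 366 = 1108;  1501 + 1108 = 2609;  2656 + 2609 = 5265
366 + 72 = 438;  1108 + 438 = 1546;  2609 + 1546 = 4155;  5265 + 4155 = 9420

9420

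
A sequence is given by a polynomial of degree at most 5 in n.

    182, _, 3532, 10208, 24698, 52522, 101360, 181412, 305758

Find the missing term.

950

Using the last 7 terms:
6676, 14490, 27824, 48838, 80052, 124346
7814, 13334, 21014, 31214, 44294
5520, 7680, 10200, 13080
2160, 2520, 2880
360, 360
Constant fifth difference = 360.
Extend backward: 2160 − 360 = 1800;  5520 − 1800 = 3720;  7814 − 3720 = 4094;  6676 − 4094 = 2582;  3532 − 2582 = 950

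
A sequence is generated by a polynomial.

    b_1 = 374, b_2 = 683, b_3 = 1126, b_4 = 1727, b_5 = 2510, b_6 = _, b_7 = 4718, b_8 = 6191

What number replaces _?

3499

Using the first 5 terms:
D1: 309  443  601  783
D2: 134  158  182
D3: 24  24
Constant third difference = 24.
Extend forward: 182 + 24 = 206;  783 + 206 = 989;  2510 + 989 = 3499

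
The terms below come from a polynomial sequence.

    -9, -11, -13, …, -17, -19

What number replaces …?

Using the first 3 terms:
First differences: -2  -2
Constant first difference = -2.
Extend forward: -13 − 2 = -15

-15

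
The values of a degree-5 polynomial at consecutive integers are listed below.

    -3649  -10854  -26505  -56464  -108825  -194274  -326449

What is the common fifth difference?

Δ: -7205, -15651, -29959, -52361, -85449, -132175
Δ²: -8446, -14308, -22402, -33088, -46726
Δ³: -5862, -8094, -10686, -13638
Δ⁴: -2232, -2592, -2952
Δ⁵: -360, -360

-360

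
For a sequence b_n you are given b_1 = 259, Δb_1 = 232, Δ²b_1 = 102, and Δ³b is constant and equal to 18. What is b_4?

Build the table forward from the leading diagonal:
Δ³: 18, 18, 18, 18
Δ²: 102, 120, 138, 156
Δ: 232, 334, 454, 592
b: 259, 491, 825, 1279

1279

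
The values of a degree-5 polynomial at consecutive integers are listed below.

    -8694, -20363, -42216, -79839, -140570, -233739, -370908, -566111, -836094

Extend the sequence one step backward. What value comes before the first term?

-3135

First differences: -11669  -21853  -37623  -60731  -93169  -137169  -195203  -269983
Second differences: -10184  -15770  -23108  -32438  -44000  -58034  -74780
Third differences: -5586  -7338  -9330  -11562  -14034  -16746
Fourth differences: -1752  -1992  -2232  -2472  -2712
Fifth differences: -240  -240  -240  -240
The fifth differences are constant at -240.
Work back: -1752 + 240 = -1512;  -5586 + 1512 = -4074;  -10184 + 4074 = -6110;  -11669 + 6110 = -5559;  -8694 + 5559 = -3135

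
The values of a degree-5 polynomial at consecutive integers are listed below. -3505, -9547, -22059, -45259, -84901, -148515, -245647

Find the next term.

-388099

-6042 , -12512 , -23200 , -39642 , -63614 , -97132
-6470 , -10688 , -16442 , -23972 , -33518
-4218 , -5754 , -7530 , -9546
-1536 , -1776 , -2016
-240 , -240
Constant fifth difference = -240, so extend:
-2016 − 240 = -2256;  -9546 − 2256 = -11802;  -33518 − 11802 = -45320;  -97132 − 45320 = -142452;  -245647 − 142452 = -388099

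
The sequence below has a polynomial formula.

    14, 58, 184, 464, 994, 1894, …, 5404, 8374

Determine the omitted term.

3308

Using the first 6 terms:
44  126  280  530  900
82  154  250  370
72  96  120
24  24
Constant fourth difference = 24.
Extend forward: 120 + 24 = 144;  370 + 144 = 514;  900 + 514 = 1414;  1894 + 1414 = 3308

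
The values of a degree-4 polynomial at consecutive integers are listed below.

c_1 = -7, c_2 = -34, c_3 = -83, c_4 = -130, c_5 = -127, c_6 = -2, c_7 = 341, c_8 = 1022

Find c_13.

-27, -49, -47, 3, 125, 343, 681
-22, 2, 50, 122, 218, 338
24, 48, 72, 96, 120
24, 24, 24, 24
The fourth differences are constant (24).
120 + 24 = 144;  338 + 144 = 482;  681 + 482 = 1163;  1022 + 1163 = 2185
144 + 24 = 168;  482 + 168 = 650;  1163 + 650 = 1813;  2185 + 1813 = 3998
168 + 24 = 192;  650 + 192 = 842;  1813 + 842 = 2655;  3998 + 2655 = 6653
192 + 24 = 216;  842 + 216 = 1058;  2655 + 1058 = 3713;  6653 + 3713 = 10366
216 + 24 = 240;  1058 + 240 = 1298;  3713 + 1298 = 5011;  10366 + 5011 = 15377

15377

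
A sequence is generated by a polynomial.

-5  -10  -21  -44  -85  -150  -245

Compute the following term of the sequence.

D1: -5, -11, -23, -41, -65, -95
D2: -6, -12, -18, -24, -30
D3: -6, -6, -6, -6
Constant third difference = -6, so extend:
-30 − 6 = -36;  -95 − 36 = -131;  -245 − 131 = -376

-376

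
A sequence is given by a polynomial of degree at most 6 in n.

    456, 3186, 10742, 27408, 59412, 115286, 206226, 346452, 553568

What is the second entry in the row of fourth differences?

D1: 2730, 7556, 16666, 32004, 55874, 90940, 140226, 207116
D2: 4826, 9110, 15338, 23870, 35066, 49286, 66890
D3: 4284, 6228, 8532, 11196, 14220, 17604
D4: 1944, 2304, 2664, 3024, 3384
D5: 360, 360, 360, 360

2304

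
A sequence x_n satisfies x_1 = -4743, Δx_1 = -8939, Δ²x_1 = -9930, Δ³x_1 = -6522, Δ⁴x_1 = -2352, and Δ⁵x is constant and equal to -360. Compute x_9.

-904327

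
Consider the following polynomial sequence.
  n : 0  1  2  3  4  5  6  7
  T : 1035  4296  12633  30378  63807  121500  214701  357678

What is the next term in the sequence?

568083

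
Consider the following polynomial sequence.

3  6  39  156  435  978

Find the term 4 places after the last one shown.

Δ: 3, 33, 117, 279, 543
Δ²: 30, 84, 162, 264
Δ³: 54, 78, 102
Δ⁴: 24, 24
The fourth differences are constant (24).
102 + 24 = 126;  264 + 126 = 390;  543 + 390 = 933;  978 + 933 = 1911
126 + 24 = 150;  390 + 150 = 540;  933 + 540 = 1473;  1911 + 1473 = 3384
150 + 24 = 174;  540 + 174 = 714;  1473 + 714 = 2187;  3384 + 2187 = 5571
174 + 24 = 198;  714 + 198 = 912;  2187 + 912 = 3099;  5571 + 3099 = 8670

8670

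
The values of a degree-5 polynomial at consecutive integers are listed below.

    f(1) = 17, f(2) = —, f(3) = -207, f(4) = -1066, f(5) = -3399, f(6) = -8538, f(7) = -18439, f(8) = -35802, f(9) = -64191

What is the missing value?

Using the last 7 terms:
Δ: -859  -2333  -5139  -9901  -17363  -28389
Δ²: -1474  -2806  -4762  -7462  -11026
Δ³: -1332  -1956  -2700  -3564
Δ⁴: -624  -744  -864
Δ⁵: -120  -120
Constant fifth difference = -120.
Extend backward: -624 + 120 = -504;  -1332 + 504 = -828;  -1474 + 828 = -646;  -859 + 646 = -213;  -207 + 213 = 6

6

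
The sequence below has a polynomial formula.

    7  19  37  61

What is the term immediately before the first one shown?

First differences: 12, 18, 24
Second differences: 6, 6
The second differences are constant at 6.
Work back: 12 − 6 = 6;  7 − 6 = 1

1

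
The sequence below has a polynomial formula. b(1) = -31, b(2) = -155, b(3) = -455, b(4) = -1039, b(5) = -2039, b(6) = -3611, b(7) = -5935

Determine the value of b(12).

-36815

Δ: -124, -300, -584, -1000, -1572, -2324
Δ²: -176, -284, -416, -572, -752
Δ³: -108, -132, -156, -180
Δ⁴: -24, -24, -24
Fourth differences constant at -24.
-180 − 24 = -204;  -752 − 204 = -956;  -2324 − 956 = -3280;  -5935 − 3280 = -9215
-204 − 24 = -228;  -956 − 228 = -1184;  -3280 − 1184 = -4464;  -9215 − 4464 = -13679
-228 − 24 = -252;  -1184 − 252 = -1436;  -4464 − 1436 = -5900;  -13679 − 5900 = -19579
-252 − 24 = -276;  -1436 − 276 = -1712;  -5900 − 1712 = -7612;  -19579 − 7612 = -27191
-276 − 24 = -300;  -1712 − 300 = -2012;  -7612 − 2012 = -9624;  -27191 − 9624 = -36815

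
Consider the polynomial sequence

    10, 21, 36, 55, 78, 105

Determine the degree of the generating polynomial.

11, 15, 19, 23, 27
4, 4, 4, 4
The second differences are constant, so the polynomial has degree 2.

2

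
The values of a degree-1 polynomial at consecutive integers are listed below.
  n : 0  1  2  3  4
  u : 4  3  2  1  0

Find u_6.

-2

D1: -1, -1, -1, -1
First differences constant at -1.
0 − 1 = -1
-1 − 1 = -2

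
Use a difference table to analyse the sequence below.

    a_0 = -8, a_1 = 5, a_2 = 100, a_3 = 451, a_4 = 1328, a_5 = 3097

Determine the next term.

Δ: 13, 95, 351, 877, 1769
Δ²: 82, 256, 526, 892
Δ³: 174, 270, 366
Δ⁴: 96, 96
Fourth differences constant at 96.
366 + 96 = 462;  892 + 462 = 1354;  1769 + 1354 = 3123;  3097 + 3123 = 6220

6220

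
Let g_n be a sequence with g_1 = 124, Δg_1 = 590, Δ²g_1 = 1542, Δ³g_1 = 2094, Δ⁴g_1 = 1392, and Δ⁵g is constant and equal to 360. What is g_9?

282884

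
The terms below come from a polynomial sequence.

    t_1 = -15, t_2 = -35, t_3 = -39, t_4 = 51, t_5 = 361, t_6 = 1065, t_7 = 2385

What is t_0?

-9

Δ: -20  -4  90  310  704  1320
Δ²: 16  94  220  394  616
Δ³: 78  126  174  222
Δ⁴: 48  48  48
The fourth differences are constant at 48.
Work back: 78 − 48 = 30;  16 − 30 = -14;  -20 + 14 = -6;  -15 + 6 = -9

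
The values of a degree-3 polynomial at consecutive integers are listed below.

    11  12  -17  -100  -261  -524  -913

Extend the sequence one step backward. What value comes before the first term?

4

Δ: 1, -29, -83, -161, -263, -389
Δ²: -30, -54, -78, -102, -126
Δ³: -24, -24, -24, -24
The third differences are constant at -24.
Work back: -30 + 24 = -6;  1 + 6 = 7;  11 − 7 = 4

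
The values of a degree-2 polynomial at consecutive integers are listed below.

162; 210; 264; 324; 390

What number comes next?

462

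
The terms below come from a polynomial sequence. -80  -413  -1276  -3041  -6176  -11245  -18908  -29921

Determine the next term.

-45136

-333 , -863 , -1765 , -3135 , -5069 , -7663 , -11013
-530 , -902 , -1370 , -1934 , -2594 , -3350
-372 , -468 , -564 , -660 , -756
-96 , -96 , -96 , -96
Fourth differences constant at -96.
-756 − 96 = -852;  -3350 − 852 = -4202;  -11013 − 4202 = -15215;  -29921 − 15215 = -45136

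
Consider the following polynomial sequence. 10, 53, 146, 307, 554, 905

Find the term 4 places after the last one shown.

3709

First differences: 43, 93, 161, 247, 351
Second differences: 50, 68, 86, 104
Third differences: 18, 18, 18
The third differences are constant (18).
104 + 18 = 122;  351 + 122 = 473;  905 + 473 = 1378
122 + 18 = 140;  473 + 140 = 613;  1378 + 613 = 1991
140 + 18 = 158;  613 + 158 = 771;  1991 + 771 = 2762
158 + 18 = 176;  771 + 176 = 947;  2762 + 947 = 3709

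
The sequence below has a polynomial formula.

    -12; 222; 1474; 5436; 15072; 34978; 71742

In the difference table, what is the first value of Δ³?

1692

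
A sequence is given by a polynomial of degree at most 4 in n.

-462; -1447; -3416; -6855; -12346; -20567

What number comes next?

D1: -985, -1969, -3439, -5491, -8221
D2: -984, -1470, -2052, -2730
D3: -486, -582, -678
D4: -96, -96
Constant fourth difference = -96, so extend:
-678 − 96 = -774;  -2730 − 774 = -3504;  -8221 − 3504 = -11725;  -20567 − 11725 = -32292

-32292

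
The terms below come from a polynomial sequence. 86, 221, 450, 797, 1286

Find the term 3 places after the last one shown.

3845

First differences: 135, 229, 347, 489
Second differences: 94, 118, 142
Third differences: 24, 24
Constant third difference = 24, so extend:
142 + 24 = 166;  489 + 166 = 655;  1286 + 655 = 1941
166 + 24 = 190;  655 + 190 = 845;  1941 + 845 = 2786
190 + 24 = 214;  845 + 214 = 1059;  2786 + 1059 = 3845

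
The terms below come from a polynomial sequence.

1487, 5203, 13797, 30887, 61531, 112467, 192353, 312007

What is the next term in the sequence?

D1: 3716, 8594, 17090, 30644, 50936, 79886, 119654
D2: 4878, 8496, 13554, 20292, 28950, 39768
D3: 3618, 5058, 6738, 8658, 10818
D4: 1440, 1680, 1920, 2160
D5: 240, 240, 240
The fifth differences are constant (240).
2160 + 240 = 2400;  10818 + 2400 = 13218;  39768 + 13218 = 52986;  119654 + 52986 = 172640;  312007 + 172640 = 484647

484647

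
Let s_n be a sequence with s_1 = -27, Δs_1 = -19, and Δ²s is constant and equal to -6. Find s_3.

Build the table forward from the leading diagonal:
Second differences: -6  -6  -6
First differences: -19  -25  -31
s: -27  -46  -71

-71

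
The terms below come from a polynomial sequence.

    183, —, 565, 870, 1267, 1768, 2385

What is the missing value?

Using the last 5 terms:
First differences: 305, 397, 501, 617
Second differences: 92, 104, 116
Third differences: 12, 12
Constant third difference = 12.
Extend backward: 92 − 12 = 80;  305 − 80 = 225;  565 − 225 = 340

340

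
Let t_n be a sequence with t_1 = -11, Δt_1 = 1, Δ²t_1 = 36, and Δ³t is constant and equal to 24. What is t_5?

Build the table forward from the leading diagonal:
D3: 24  24  24  24  24
D2: 36  60  84  108  132
D1: 1  37  97  181  289
t: -11  -10  27  124  305

305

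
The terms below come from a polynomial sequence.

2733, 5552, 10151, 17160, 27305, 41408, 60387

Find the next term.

Δ: 2819 , 4599 , 7009 , 10145 , 14103 , 18979
Δ²: 1780 , 2410 , 3136 , 3958 , 4876
Δ³: 630 , 726 , 822 , 918
Δ⁴: 96 , 96 , 96
Constant fourth difference = 96, so extend:
918 + 96 = 1014;  4876 + 1014 = 5890;  18979 + 5890 = 24869;  60387 + 24869 = 85256

85256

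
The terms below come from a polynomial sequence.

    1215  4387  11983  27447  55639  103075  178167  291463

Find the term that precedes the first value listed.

First differences: 3172  7596  15464  28192  47436  75092  113296
Second differences: 4424  7868  12728  19244  27656  38204
Third differences: 3444  4860  6516  8412  10548
Fourth differences: 1416  1656  1896  2136
Fifth differences: 240  240  240
The fifth differences are constant at 240.
Work back: 1416 − 240 = 1176;  3444 − 1176 = 2268;  4424 − 2268 = 2156;  3172 − 2156 = 1016;  1215 − 1016 = 199

199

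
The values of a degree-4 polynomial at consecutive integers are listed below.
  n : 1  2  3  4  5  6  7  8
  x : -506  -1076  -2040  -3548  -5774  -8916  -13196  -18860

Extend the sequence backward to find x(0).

-204

First differences: -570, -964, -1508, -2226, -3142, -4280, -5664
Second differences: -394, -544, -718, -916, -1138, -1384
Third differences: -150, -174, -198, -222, -246
Fourth differences: -24, -24, -24, -24
The fourth differences are constant at -24.
Work back: -150 + 24 = -126;  -394 + 126 = -268;  -570 + 268 = -302;  -506 + 302 = -204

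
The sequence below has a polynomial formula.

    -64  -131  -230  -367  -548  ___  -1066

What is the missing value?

Using the first 5 terms:
D1: -67, -99, -137, -181
D2: -32, -38, -44
D3: -6, -6
Constant third difference = -6.
Extend forward: -44 − 6 = -50;  -181 − 50 = -231;  -548 − 231 = -779

-779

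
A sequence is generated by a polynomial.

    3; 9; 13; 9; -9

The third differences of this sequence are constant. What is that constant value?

Δ: 6, 4, -4, -18
Δ²: -2, -8, -14
Δ³: -6, -6

-6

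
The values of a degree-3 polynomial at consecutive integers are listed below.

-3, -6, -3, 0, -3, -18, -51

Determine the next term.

Δ: -3  3  3  -3  -15  -33
Δ²: 6  0  -6  -12  -18
Δ³: -6  -6  -6  -6
Constant third difference = -6, so extend:
-18 − 6 = -24;  -33 − 24 = -57;  -51 − 57 = -108

-108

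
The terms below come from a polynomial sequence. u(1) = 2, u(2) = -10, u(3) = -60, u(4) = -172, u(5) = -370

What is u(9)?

-2502

-12 , -50 , -112 , -198
-38 , -62 , -86
-24 , -24
Third differences constant at -24.
-86 − 24 = -110;  -198 − 110 = -308;  -370 − 308 = -678
-110 − 24 = -134;  -308 − 134 = -442;  -678 − 442 = -1120
-134 − 24 = -158;  -442 − 158 = -600;  -1120 − 600 = -1720
-158 − 24 = -182;  -600 − 182 = -782;  -1720 − 782 = -2502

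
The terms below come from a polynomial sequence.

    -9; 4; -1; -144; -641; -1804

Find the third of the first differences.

-143

D1: 13, -5, -143, -497, -1163
D2: -18, -138, -354, -666
D3: -120, -216, -312
D4: -96, -96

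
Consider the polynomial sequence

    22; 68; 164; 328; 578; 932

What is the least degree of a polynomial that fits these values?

3

First differences: 46, 96, 164, 250, 354
Second differences: 50, 68, 86, 104
Third differences: 18, 18, 18
The third differences are constant, so the polynomial has degree 3.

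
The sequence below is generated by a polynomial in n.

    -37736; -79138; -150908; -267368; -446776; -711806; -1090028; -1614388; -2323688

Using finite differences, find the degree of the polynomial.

D1: -41402, -71770, -116460, -179408, -265030, -378222, -524360, -709300
D2: -30368, -44690, -62948, -85622, -113192, -146138, -184940
D3: -14322, -18258, -22674, -27570, -32946, -38802
D4: -3936, -4416, -4896, -5376, -5856
D5: -480, -480, -480, -480
The fifth differences are constant, so the polynomial has degree 5.

5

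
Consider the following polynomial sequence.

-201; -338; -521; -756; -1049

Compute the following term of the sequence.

-1406

-137, -183, -235, -293
-46, -52, -58
-6, -6
Third differences constant at -6.
-58 − 6 = -64;  -293 − 64 = -357;  -1049 − 357 = -1406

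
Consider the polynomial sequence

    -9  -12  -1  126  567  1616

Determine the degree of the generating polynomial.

Δ: -3, 11, 127, 441, 1049
Δ²: 14, 116, 314, 608
Δ³: 102, 198, 294
Δ⁴: 96, 96
The fourth differences are constant, so the polynomial has degree 4.

4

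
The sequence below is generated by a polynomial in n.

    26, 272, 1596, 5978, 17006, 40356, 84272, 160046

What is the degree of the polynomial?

5

First differences: 246, 1324, 4382, 11028, 23350, 43916, 75774
Second differences: 1078, 3058, 6646, 12322, 20566, 31858
Third differences: 1980, 3588, 5676, 8244, 11292
Fourth differences: 1608, 2088, 2568, 3048
Fifth differences: 480, 480, 480
The fifth differences are constant, so the polynomial has degree 5.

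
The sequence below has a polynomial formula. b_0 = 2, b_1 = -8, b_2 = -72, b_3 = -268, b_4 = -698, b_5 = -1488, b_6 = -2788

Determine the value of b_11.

Δ: -10  -64  -196  -430  -790  -1300
Δ²: -54  -132  -234  -360  -510
Δ³: -78  -102  -126  -150
Δ⁴: -24  -24  -24
Fourth differences constant at -24.
-150 − 24 = -174;  -510 − 174 = -684;  -1300 − 684 = -1984;  -2788 − 1984 = -4772
-174 − 24 = -198;  -684 − 198 = -882;  -1984 − 882 = -2866;  -4772 − 2866 = -7638
-198 − 24 = -222;  -882 − 222 = -1104;  -2866 − 1104 = -3970;  -7638 − 3970 = -11608
-222 − 24 = -246;  -1104 − 246 = -1350;  -3970 − 1350 = -5320;  -11608 − 5320 = -16928
-246 − 24 = -270;  -1350 − 270 = -1620;  -5320 − 1620 = -6940;  -16928 − 6940 = -23868

-23868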